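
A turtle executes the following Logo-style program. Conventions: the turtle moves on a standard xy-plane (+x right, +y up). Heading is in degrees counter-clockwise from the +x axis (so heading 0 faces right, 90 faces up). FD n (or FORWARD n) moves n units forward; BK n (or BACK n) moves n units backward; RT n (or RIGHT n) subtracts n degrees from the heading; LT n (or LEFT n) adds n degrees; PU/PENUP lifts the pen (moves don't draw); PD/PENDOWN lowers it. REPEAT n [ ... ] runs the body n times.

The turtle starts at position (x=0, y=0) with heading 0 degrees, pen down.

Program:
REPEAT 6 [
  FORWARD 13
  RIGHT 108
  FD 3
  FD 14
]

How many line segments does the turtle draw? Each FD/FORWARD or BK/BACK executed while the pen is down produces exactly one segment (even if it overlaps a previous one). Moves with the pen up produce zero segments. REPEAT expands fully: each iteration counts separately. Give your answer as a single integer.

Executing turtle program step by step:
Start: pos=(0,0), heading=0, pen down
REPEAT 6 [
  -- iteration 1/6 --
  FD 13: (0,0) -> (13,0) [heading=0, draw]
  RT 108: heading 0 -> 252
  FD 3: (13,0) -> (12.073,-2.853) [heading=252, draw]
  FD 14: (12.073,-2.853) -> (7.747,-16.168) [heading=252, draw]
  -- iteration 2/6 --
  FD 13: (7.747,-16.168) -> (3.729,-28.532) [heading=252, draw]
  RT 108: heading 252 -> 144
  FD 3: (3.729,-28.532) -> (1.302,-26.768) [heading=144, draw]
  FD 14: (1.302,-26.768) -> (-10.024,-18.539) [heading=144, draw]
  -- iteration 3/6 --
  FD 13: (-10.024,-18.539) -> (-20.541,-10.898) [heading=144, draw]
  RT 108: heading 144 -> 36
  FD 3: (-20.541,-10.898) -> (-18.114,-9.135) [heading=36, draw]
  FD 14: (-18.114,-9.135) -> (-6.788,-0.906) [heading=36, draw]
  -- iteration 4/6 --
  FD 13: (-6.788,-0.906) -> (3.729,6.735) [heading=36, draw]
  RT 108: heading 36 -> 288
  FD 3: (3.729,6.735) -> (4.657,3.882) [heading=288, draw]
  FD 14: (4.657,3.882) -> (8.983,-9.433) [heading=288, draw]
  -- iteration 5/6 --
  FD 13: (8.983,-9.433) -> (13,-21.796) [heading=288, draw]
  RT 108: heading 288 -> 180
  FD 3: (13,-21.796) -> (10,-21.796) [heading=180, draw]
  FD 14: (10,-21.796) -> (-4,-21.796) [heading=180, draw]
  -- iteration 6/6 --
  FD 13: (-4,-21.796) -> (-17,-21.796) [heading=180, draw]
  RT 108: heading 180 -> 72
  FD 3: (-17,-21.796) -> (-16.073,-18.943) [heading=72, draw]
  FD 14: (-16.073,-18.943) -> (-11.747,-5.628) [heading=72, draw]
]
Final: pos=(-11.747,-5.628), heading=72, 18 segment(s) drawn
Segments drawn: 18

Answer: 18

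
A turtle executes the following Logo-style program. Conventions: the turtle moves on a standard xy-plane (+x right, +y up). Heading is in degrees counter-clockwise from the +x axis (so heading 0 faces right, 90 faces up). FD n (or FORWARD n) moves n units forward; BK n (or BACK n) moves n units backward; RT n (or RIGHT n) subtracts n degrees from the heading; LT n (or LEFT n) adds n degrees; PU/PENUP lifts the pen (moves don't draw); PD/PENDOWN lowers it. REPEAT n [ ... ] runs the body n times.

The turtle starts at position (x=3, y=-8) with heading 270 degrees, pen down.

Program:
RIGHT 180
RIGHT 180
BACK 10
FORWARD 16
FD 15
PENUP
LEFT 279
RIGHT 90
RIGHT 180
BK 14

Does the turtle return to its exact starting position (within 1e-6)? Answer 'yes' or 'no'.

Executing turtle program step by step:
Start: pos=(3,-8), heading=270, pen down
RT 180: heading 270 -> 90
RT 180: heading 90 -> 270
BK 10: (3,-8) -> (3,2) [heading=270, draw]
FD 16: (3,2) -> (3,-14) [heading=270, draw]
FD 15: (3,-14) -> (3,-29) [heading=270, draw]
PU: pen up
LT 279: heading 270 -> 189
RT 90: heading 189 -> 99
RT 180: heading 99 -> 279
BK 14: (3,-29) -> (0.81,-15.172) [heading=279, move]
Final: pos=(0.81,-15.172), heading=279, 3 segment(s) drawn

Start position: (3, -8)
Final position: (0.81, -15.172)
Distance = 7.499; >= 1e-6 -> NOT closed

Answer: no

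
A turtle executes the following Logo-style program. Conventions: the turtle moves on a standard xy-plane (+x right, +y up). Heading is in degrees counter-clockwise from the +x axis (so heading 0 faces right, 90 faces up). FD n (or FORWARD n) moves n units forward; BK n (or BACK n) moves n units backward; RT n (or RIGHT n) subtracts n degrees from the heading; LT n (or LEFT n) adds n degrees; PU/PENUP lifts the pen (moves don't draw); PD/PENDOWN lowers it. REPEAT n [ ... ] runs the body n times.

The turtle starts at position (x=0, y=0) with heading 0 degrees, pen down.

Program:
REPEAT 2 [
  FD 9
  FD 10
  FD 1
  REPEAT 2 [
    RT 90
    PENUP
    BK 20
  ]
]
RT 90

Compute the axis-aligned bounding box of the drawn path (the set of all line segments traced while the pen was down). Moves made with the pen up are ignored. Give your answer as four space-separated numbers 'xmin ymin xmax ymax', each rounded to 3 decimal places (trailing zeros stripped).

Answer: 0 0 20 0

Derivation:
Executing turtle program step by step:
Start: pos=(0,0), heading=0, pen down
REPEAT 2 [
  -- iteration 1/2 --
  FD 9: (0,0) -> (9,0) [heading=0, draw]
  FD 10: (9,0) -> (19,0) [heading=0, draw]
  FD 1: (19,0) -> (20,0) [heading=0, draw]
  REPEAT 2 [
    -- iteration 1/2 --
    RT 90: heading 0 -> 270
    PU: pen up
    BK 20: (20,0) -> (20,20) [heading=270, move]
    -- iteration 2/2 --
    RT 90: heading 270 -> 180
    PU: pen up
    BK 20: (20,20) -> (40,20) [heading=180, move]
  ]
  -- iteration 2/2 --
  FD 9: (40,20) -> (31,20) [heading=180, move]
  FD 10: (31,20) -> (21,20) [heading=180, move]
  FD 1: (21,20) -> (20,20) [heading=180, move]
  REPEAT 2 [
    -- iteration 1/2 --
    RT 90: heading 180 -> 90
    PU: pen up
    BK 20: (20,20) -> (20,0) [heading=90, move]
    -- iteration 2/2 --
    RT 90: heading 90 -> 0
    PU: pen up
    BK 20: (20,0) -> (0,0) [heading=0, move]
  ]
]
RT 90: heading 0 -> 270
Final: pos=(0,0), heading=270, 3 segment(s) drawn

Segment endpoints: x in {0, 9, 19, 20}, y in {0}
xmin=0, ymin=0, xmax=20, ymax=0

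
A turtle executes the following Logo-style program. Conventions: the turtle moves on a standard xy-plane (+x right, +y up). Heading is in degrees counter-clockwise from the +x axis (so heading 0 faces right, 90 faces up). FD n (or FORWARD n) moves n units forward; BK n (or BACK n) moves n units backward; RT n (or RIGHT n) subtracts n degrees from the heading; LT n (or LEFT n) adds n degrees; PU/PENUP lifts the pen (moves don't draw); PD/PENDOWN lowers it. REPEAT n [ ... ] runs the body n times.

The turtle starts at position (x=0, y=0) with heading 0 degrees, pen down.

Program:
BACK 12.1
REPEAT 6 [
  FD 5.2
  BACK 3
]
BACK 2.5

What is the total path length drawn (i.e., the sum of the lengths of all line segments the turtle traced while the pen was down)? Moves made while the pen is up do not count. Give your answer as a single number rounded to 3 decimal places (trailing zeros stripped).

Answer: 63.8

Derivation:
Executing turtle program step by step:
Start: pos=(0,0), heading=0, pen down
BK 12.1: (0,0) -> (-12.1,0) [heading=0, draw]
REPEAT 6 [
  -- iteration 1/6 --
  FD 5.2: (-12.1,0) -> (-6.9,0) [heading=0, draw]
  BK 3: (-6.9,0) -> (-9.9,0) [heading=0, draw]
  -- iteration 2/6 --
  FD 5.2: (-9.9,0) -> (-4.7,0) [heading=0, draw]
  BK 3: (-4.7,0) -> (-7.7,0) [heading=0, draw]
  -- iteration 3/6 --
  FD 5.2: (-7.7,0) -> (-2.5,0) [heading=0, draw]
  BK 3: (-2.5,0) -> (-5.5,0) [heading=0, draw]
  -- iteration 4/6 --
  FD 5.2: (-5.5,0) -> (-0.3,0) [heading=0, draw]
  BK 3: (-0.3,0) -> (-3.3,0) [heading=0, draw]
  -- iteration 5/6 --
  FD 5.2: (-3.3,0) -> (1.9,0) [heading=0, draw]
  BK 3: (1.9,0) -> (-1.1,0) [heading=0, draw]
  -- iteration 6/6 --
  FD 5.2: (-1.1,0) -> (4.1,0) [heading=0, draw]
  BK 3: (4.1,0) -> (1.1,0) [heading=0, draw]
]
BK 2.5: (1.1,0) -> (-1.4,0) [heading=0, draw]
Final: pos=(-1.4,0), heading=0, 14 segment(s) drawn

Segment lengths:
  seg 1: (0,0) -> (-12.1,0), length = 12.1
  seg 2: (-12.1,0) -> (-6.9,0), length = 5.2
  seg 3: (-6.9,0) -> (-9.9,0), length = 3
  seg 4: (-9.9,0) -> (-4.7,0), length = 5.2
  seg 5: (-4.7,0) -> (-7.7,0), length = 3
  seg 6: (-7.7,0) -> (-2.5,0), length = 5.2
  seg 7: (-2.5,0) -> (-5.5,0), length = 3
  seg 8: (-5.5,0) -> (-0.3,0), length = 5.2
  seg 9: (-0.3,0) -> (-3.3,0), length = 3
  seg 10: (-3.3,0) -> (1.9,0), length = 5.2
  seg 11: (1.9,0) -> (-1.1,0), length = 3
  seg 12: (-1.1,0) -> (4.1,0), length = 5.2
  seg 13: (4.1,0) -> (1.1,0), length = 3
  seg 14: (1.1,0) -> (-1.4,0), length = 2.5
Total = 63.8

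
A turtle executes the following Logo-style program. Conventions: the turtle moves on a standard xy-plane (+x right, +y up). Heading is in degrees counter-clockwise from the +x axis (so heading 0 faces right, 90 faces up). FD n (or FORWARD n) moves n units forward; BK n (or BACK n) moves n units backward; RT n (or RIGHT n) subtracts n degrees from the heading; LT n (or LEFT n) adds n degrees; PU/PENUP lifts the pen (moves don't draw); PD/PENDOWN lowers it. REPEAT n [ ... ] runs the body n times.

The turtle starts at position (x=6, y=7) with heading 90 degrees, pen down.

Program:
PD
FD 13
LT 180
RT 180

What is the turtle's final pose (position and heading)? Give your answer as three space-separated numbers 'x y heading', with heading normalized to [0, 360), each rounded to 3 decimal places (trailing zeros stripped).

Answer: 6 20 90

Derivation:
Executing turtle program step by step:
Start: pos=(6,7), heading=90, pen down
PD: pen down
FD 13: (6,7) -> (6,20) [heading=90, draw]
LT 180: heading 90 -> 270
RT 180: heading 270 -> 90
Final: pos=(6,20), heading=90, 1 segment(s) drawn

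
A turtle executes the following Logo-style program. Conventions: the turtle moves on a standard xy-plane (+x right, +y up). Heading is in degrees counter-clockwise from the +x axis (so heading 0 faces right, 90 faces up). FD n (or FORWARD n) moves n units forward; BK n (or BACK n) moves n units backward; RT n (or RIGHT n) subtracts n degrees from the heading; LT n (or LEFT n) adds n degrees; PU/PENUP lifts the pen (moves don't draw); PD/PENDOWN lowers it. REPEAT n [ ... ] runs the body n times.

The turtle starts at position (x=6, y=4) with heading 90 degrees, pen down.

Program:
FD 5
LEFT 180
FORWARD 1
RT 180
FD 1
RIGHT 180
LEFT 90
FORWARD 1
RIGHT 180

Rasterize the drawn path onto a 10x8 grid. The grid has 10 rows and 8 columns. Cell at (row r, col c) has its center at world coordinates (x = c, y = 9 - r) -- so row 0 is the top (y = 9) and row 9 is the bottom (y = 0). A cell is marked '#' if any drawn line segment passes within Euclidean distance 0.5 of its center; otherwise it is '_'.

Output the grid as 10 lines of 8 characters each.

Answer: ______##
______#_
______#_
______#_
______#_
______#_
________
________
________
________

Derivation:
Segment 0: (6,4) -> (6,9)
Segment 1: (6,9) -> (6,8)
Segment 2: (6,8) -> (6,9)
Segment 3: (6,9) -> (7,9)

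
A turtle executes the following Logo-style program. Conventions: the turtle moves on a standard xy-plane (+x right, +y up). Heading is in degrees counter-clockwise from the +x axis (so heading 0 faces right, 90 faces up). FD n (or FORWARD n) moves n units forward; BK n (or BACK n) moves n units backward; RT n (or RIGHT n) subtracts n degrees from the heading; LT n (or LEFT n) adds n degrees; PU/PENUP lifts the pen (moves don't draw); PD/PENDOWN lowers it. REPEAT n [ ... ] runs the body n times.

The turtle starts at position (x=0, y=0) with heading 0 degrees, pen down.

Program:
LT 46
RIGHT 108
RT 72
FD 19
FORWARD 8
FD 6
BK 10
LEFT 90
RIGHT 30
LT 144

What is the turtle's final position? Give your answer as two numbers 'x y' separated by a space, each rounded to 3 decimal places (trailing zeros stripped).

Executing turtle program step by step:
Start: pos=(0,0), heading=0, pen down
LT 46: heading 0 -> 46
RT 108: heading 46 -> 298
RT 72: heading 298 -> 226
FD 19: (0,0) -> (-13.199,-13.667) [heading=226, draw]
FD 8: (-13.199,-13.667) -> (-18.756,-19.422) [heading=226, draw]
FD 6: (-18.756,-19.422) -> (-22.924,-23.738) [heading=226, draw]
BK 10: (-22.924,-23.738) -> (-15.977,-16.545) [heading=226, draw]
LT 90: heading 226 -> 316
RT 30: heading 316 -> 286
LT 144: heading 286 -> 70
Final: pos=(-15.977,-16.545), heading=70, 4 segment(s) drawn

Answer: -15.977 -16.545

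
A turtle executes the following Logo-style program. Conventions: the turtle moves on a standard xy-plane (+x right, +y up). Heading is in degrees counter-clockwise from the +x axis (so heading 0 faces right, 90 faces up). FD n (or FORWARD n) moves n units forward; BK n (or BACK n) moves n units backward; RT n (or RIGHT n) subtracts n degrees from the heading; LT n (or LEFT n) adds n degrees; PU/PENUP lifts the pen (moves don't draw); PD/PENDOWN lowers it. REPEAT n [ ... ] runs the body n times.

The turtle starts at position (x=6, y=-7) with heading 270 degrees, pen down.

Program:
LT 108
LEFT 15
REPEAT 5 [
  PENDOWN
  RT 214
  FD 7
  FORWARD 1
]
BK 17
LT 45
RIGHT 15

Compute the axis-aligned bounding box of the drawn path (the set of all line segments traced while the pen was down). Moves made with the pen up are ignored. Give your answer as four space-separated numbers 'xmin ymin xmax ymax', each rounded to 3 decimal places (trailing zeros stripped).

Answer: -6.694 -17.913 6 -3.98

Derivation:
Executing turtle program step by step:
Start: pos=(6,-7), heading=270, pen down
LT 108: heading 270 -> 18
LT 15: heading 18 -> 33
REPEAT 5 [
  -- iteration 1/5 --
  PD: pen down
  RT 214: heading 33 -> 179
  FD 7: (6,-7) -> (-0.999,-6.878) [heading=179, draw]
  FD 1: (-0.999,-6.878) -> (-1.999,-6.86) [heading=179, draw]
  -- iteration 2/5 --
  PD: pen down
  RT 214: heading 179 -> 325
  FD 7: (-1.999,-6.86) -> (3.735,-10.875) [heading=325, draw]
  FD 1: (3.735,-10.875) -> (4.554,-11.449) [heading=325, draw]
  -- iteration 3/5 --
  PD: pen down
  RT 214: heading 325 -> 111
  FD 7: (4.554,-11.449) -> (2.046,-4.914) [heading=111, draw]
  FD 1: (2.046,-4.914) -> (1.687,-3.98) [heading=111, draw]
  -- iteration 4/5 --
  PD: pen down
  RT 214: heading 111 -> 257
  FD 7: (1.687,-3.98) -> (0.113,-10.801) [heading=257, draw]
  FD 1: (0.113,-10.801) -> (-0.112,-11.775) [heading=257, draw]
  -- iteration 5/5 --
  PD: pen down
  RT 214: heading 257 -> 43
  FD 7: (-0.112,-11.775) -> (5.007,-7.001) [heading=43, draw]
  FD 1: (5.007,-7.001) -> (5.739,-6.319) [heading=43, draw]
]
BK 17: (5.739,-6.319) -> (-6.694,-17.913) [heading=43, draw]
LT 45: heading 43 -> 88
RT 15: heading 88 -> 73
Final: pos=(-6.694,-17.913), heading=73, 11 segment(s) drawn

Segment endpoints: x in {-6.694, -1.999, -0.999, -0.112, 0.113, 1.687, 2.046, 3.735, 4.554, 5.007, 5.739, 6}, y in {-17.913, -11.775, -11.449, -10.875, -10.801, -7.001, -7, -6.878, -6.86, -6.319, -4.914, -3.98}
xmin=-6.694, ymin=-17.913, xmax=6, ymax=-3.98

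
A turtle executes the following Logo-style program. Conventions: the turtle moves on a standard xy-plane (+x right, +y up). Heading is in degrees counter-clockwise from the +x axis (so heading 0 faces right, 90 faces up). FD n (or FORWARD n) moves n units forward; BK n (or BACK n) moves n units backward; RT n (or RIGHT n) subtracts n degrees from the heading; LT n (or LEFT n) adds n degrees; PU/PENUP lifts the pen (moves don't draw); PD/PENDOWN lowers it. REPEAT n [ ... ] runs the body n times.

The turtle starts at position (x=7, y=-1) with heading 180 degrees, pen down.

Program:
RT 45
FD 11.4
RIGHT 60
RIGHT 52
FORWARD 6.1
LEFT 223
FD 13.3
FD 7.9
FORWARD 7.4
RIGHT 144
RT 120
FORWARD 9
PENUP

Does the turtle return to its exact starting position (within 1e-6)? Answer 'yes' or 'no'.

Answer: no

Derivation:
Executing turtle program step by step:
Start: pos=(7,-1), heading=180, pen down
RT 45: heading 180 -> 135
FD 11.4: (7,-1) -> (-1.061,7.061) [heading=135, draw]
RT 60: heading 135 -> 75
RT 52: heading 75 -> 23
FD 6.1: (-1.061,7.061) -> (4.554,9.444) [heading=23, draw]
LT 223: heading 23 -> 246
FD 13.3: (4.554,9.444) -> (-0.856,-2.706) [heading=246, draw]
FD 7.9: (-0.856,-2.706) -> (-4.069,-9.923) [heading=246, draw]
FD 7.4: (-4.069,-9.923) -> (-7.079,-16.683) [heading=246, draw]
RT 144: heading 246 -> 102
RT 120: heading 102 -> 342
FD 9: (-7.079,-16.683) -> (1.481,-19.464) [heading=342, draw]
PU: pen up
Final: pos=(1.481,-19.464), heading=342, 6 segment(s) drawn

Start position: (7, -1)
Final position: (1.481, -19.464)
Distance = 19.271; >= 1e-6 -> NOT closed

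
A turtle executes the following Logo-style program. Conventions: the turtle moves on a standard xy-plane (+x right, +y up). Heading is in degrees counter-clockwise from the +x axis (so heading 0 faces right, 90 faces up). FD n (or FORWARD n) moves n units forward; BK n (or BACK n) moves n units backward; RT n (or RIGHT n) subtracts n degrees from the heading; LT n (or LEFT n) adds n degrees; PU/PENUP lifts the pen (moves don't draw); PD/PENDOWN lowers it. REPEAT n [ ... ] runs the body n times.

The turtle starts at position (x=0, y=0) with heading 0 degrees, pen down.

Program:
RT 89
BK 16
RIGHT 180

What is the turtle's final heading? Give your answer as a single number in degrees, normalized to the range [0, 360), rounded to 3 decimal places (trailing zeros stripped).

Answer: 91

Derivation:
Executing turtle program step by step:
Start: pos=(0,0), heading=0, pen down
RT 89: heading 0 -> 271
BK 16: (0,0) -> (-0.279,15.998) [heading=271, draw]
RT 180: heading 271 -> 91
Final: pos=(-0.279,15.998), heading=91, 1 segment(s) drawn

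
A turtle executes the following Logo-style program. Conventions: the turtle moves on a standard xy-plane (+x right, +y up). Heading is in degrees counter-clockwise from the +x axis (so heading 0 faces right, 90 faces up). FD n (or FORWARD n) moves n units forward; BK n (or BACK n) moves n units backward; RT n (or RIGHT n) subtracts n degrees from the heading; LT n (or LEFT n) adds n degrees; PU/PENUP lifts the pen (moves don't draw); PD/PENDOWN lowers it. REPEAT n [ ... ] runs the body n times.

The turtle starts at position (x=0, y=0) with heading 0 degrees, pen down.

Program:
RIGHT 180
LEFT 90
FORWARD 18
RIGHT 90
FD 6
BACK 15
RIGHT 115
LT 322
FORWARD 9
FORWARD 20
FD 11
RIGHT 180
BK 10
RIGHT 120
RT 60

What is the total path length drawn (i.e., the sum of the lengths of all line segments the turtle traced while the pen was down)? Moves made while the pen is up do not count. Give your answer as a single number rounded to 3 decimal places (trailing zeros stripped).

Executing turtle program step by step:
Start: pos=(0,0), heading=0, pen down
RT 180: heading 0 -> 180
LT 90: heading 180 -> 270
FD 18: (0,0) -> (0,-18) [heading=270, draw]
RT 90: heading 270 -> 180
FD 6: (0,-18) -> (-6,-18) [heading=180, draw]
BK 15: (-6,-18) -> (9,-18) [heading=180, draw]
RT 115: heading 180 -> 65
LT 322: heading 65 -> 27
FD 9: (9,-18) -> (17.019,-13.914) [heading=27, draw]
FD 20: (17.019,-13.914) -> (34.839,-4.834) [heading=27, draw]
FD 11: (34.839,-4.834) -> (44.64,0.16) [heading=27, draw]
RT 180: heading 27 -> 207
BK 10: (44.64,0.16) -> (53.55,4.7) [heading=207, draw]
RT 120: heading 207 -> 87
RT 60: heading 87 -> 27
Final: pos=(53.55,4.7), heading=27, 7 segment(s) drawn

Segment lengths:
  seg 1: (0,0) -> (0,-18), length = 18
  seg 2: (0,-18) -> (-6,-18), length = 6
  seg 3: (-6,-18) -> (9,-18), length = 15
  seg 4: (9,-18) -> (17.019,-13.914), length = 9
  seg 5: (17.019,-13.914) -> (34.839,-4.834), length = 20
  seg 6: (34.839,-4.834) -> (44.64,0.16), length = 11
  seg 7: (44.64,0.16) -> (53.55,4.7), length = 10
Total = 89

Answer: 89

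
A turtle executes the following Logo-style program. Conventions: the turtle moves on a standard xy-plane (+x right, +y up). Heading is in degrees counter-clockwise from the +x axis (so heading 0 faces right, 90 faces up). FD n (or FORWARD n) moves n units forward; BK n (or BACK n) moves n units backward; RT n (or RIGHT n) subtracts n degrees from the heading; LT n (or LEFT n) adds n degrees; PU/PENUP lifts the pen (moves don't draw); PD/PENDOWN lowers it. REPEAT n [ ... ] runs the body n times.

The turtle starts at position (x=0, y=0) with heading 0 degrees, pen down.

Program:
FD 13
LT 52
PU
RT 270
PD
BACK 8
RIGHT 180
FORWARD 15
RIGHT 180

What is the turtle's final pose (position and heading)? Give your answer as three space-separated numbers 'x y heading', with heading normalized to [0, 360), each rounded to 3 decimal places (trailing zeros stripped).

Executing turtle program step by step:
Start: pos=(0,0), heading=0, pen down
FD 13: (0,0) -> (13,0) [heading=0, draw]
LT 52: heading 0 -> 52
PU: pen up
RT 270: heading 52 -> 142
PD: pen down
BK 8: (13,0) -> (19.304,-4.925) [heading=142, draw]
RT 180: heading 142 -> 322
FD 15: (19.304,-4.925) -> (31.124,-14.16) [heading=322, draw]
RT 180: heading 322 -> 142
Final: pos=(31.124,-14.16), heading=142, 3 segment(s) drawn

Answer: 31.124 -14.16 142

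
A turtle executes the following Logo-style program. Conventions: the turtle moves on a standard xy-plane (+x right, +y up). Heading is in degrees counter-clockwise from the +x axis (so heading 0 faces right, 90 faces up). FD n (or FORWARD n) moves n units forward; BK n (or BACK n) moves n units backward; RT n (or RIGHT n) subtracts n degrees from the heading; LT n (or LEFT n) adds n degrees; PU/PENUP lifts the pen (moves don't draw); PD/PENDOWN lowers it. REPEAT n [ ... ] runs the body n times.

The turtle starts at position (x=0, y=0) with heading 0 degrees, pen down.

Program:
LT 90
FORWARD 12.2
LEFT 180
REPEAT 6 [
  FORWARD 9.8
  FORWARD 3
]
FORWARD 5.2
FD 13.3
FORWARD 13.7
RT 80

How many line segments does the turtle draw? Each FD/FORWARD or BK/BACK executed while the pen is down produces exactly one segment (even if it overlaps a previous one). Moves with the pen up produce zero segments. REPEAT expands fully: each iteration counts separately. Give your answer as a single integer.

Executing turtle program step by step:
Start: pos=(0,0), heading=0, pen down
LT 90: heading 0 -> 90
FD 12.2: (0,0) -> (0,12.2) [heading=90, draw]
LT 180: heading 90 -> 270
REPEAT 6 [
  -- iteration 1/6 --
  FD 9.8: (0,12.2) -> (0,2.4) [heading=270, draw]
  FD 3: (0,2.4) -> (0,-0.6) [heading=270, draw]
  -- iteration 2/6 --
  FD 9.8: (0,-0.6) -> (0,-10.4) [heading=270, draw]
  FD 3: (0,-10.4) -> (0,-13.4) [heading=270, draw]
  -- iteration 3/6 --
  FD 9.8: (0,-13.4) -> (0,-23.2) [heading=270, draw]
  FD 3: (0,-23.2) -> (0,-26.2) [heading=270, draw]
  -- iteration 4/6 --
  FD 9.8: (0,-26.2) -> (0,-36) [heading=270, draw]
  FD 3: (0,-36) -> (0,-39) [heading=270, draw]
  -- iteration 5/6 --
  FD 9.8: (0,-39) -> (0,-48.8) [heading=270, draw]
  FD 3: (0,-48.8) -> (0,-51.8) [heading=270, draw]
  -- iteration 6/6 --
  FD 9.8: (0,-51.8) -> (0,-61.6) [heading=270, draw]
  FD 3: (0,-61.6) -> (0,-64.6) [heading=270, draw]
]
FD 5.2: (0,-64.6) -> (0,-69.8) [heading=270, draw]
FD 13.3: (0,-69.8) -> (0,-83.1) [heading=270, draw]
FD 13.7: (0,-83.1) -> (0,-96.8) [heading=270, draw]
RT 80: heading 270 -> 190
Final: pos=(0,-96.8), heading=190, 16 segment(s) drawn
Segments drawn: 16

Answer: 16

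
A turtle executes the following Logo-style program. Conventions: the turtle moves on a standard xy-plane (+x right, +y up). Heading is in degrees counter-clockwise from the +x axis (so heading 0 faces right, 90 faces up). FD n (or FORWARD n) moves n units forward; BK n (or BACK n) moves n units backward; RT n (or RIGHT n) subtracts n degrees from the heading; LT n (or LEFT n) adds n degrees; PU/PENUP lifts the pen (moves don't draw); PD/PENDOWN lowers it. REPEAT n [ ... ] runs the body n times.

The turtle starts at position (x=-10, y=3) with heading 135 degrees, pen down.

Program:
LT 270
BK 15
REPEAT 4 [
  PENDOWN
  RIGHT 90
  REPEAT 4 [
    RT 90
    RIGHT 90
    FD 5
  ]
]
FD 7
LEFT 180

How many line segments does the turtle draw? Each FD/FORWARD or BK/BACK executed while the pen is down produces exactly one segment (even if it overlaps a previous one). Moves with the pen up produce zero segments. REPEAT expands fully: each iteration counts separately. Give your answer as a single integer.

Answer: 18

Derivation:
Executing turtle program step by step:
Start: pos=(-10,3), heading=135, pen down
LT 270: heading 135 -> 45
BK 15: (-10,3) -> (-20.607,-7.607) [heading=45, draw]
REPEAT 4 [
  -- iteration 1/4 --
  PD: pen down
  RT 90: heading 45 -> 315
  REPEAT 4 [
    -- iteration 1/4 --
    RT 90: heading 315 -> 225
    RT 90: heading 225 -> 135
    FD 5: (-20.607,-7.607) -> (-24.142,-4.071) [heading=135, draw]
    -- iteration 2/4 --
    RT 90: heading 135 -> 45
    RT 90: heading 45 -> 315
    FD 5: (-24.142,-4.071) -> (-20.607,-7.607) [heading=315, draw]
    -- iteration 3/4 --
    RT 90: heading 315 -> 225
    RT 90: heading 225 -> 135
    FD 5: (-20.607,-7.607) -> (-24.142,-4.071) [heading=135, draw]
    -- iteration 4/4 --
    RT 90: heading 135 -> 45
    RT 90: heading 45 -> 315
    FD 5: (-24.142,-4.071) -> (-20.607,-7.607) [heading=315, draw]
  ]
  -- iteration 2/4 --
  PD: pen down
  RT 90: heading 315 -> 225
  REPEAT 4 [
    -- iteration 1/4 --
    RT 90: heading 225 -> 135
    RT 90: heading 135 -> 45
    FD 5: (-20.607,-7.607) -> (-17.071,-4.071) [heading=45, draw]
    -- iteration 2/4 --
    RT 90: heading 45 -> 315
    RT 90: heading 315 -> 225
    FD 5: (-17.071,-4.071) -> (-20.607,-7.607) [heading=225, draw]
    -- iteration 3/4 --
    RT 90: heading 225 -> 135
    RT 90: heading 135 -> 45
    FD 5: (-20.607,-7.607) -> (-17.071,-4.071) [heading=45, draw]
    -- iteration 4/4 --
    RT 90: heading 45 -> 315
    RT 90: heading 315 -> 225
    FD 5: (-17.071,-4.071) -> (-20.607,-7.607) [heading=225, draw]
  ]
  -- iteration 3/4 --
  PD: pen down
  RT 90: heading 225 -> 135
  REPEAT 4 [
    -- iteration 1/4 --
    RT 90: heading 135 -> 45
    RT 90: heading 45 -> 315
    FD 5: (-20.607,-7.607) -> (-17.071,-11.142) [heading=315, draw]
    -- iteration 2/4 --
    RT 90: heading 315 -> 225
    RT 90: heading 225 -> 135
    FD 5: (-17.071,-11.142) -> (-20.607,-7.607) [heading=135, draw]
    -- iteration 3/4 --
    RT 90: heading 135 -> 45
    RT 90: heading 45 -> 315
    FD 5: (-20.607,-7.607) -> (-17.071,-11.142) [heading=315, draw]
    -- iteration 4/4 --
    RT 90: heading 315 -> 225
    RT 90: heading 225 -> 135
    FD 5: (-17.071,-11.142) -> (-20.607,-7.607) [heading=135, draw]
  ]
  -- iteration 4/4 --
  PD: pen down
  RT 90: heading 135 -> 45
  REPEAT 4 [
    -- iteration 1/4 --
    RT 90: heading 45 -> 315
    RT 90: heading 315 -> 225
    FD 5: (-20.607,-7.607) -> (-24.142,-11.142) [heading=225, draw]
    -- iteration 2/4 --
    RT 90: heading 225 -> 135
    RT 90: heading 135 -> 45
    FD 5: (-24.142,-11.142) -> (-20.607,-7.607) [heading=45, draw]
    -- iteration 3/4 --
    RT 90: heading 45 -> 315
    RT 90: heading 315 -> 225
    FD 5: (-20.607,-7.607) -> (-24.142,-11.142) [heading=225, draw]
    -- iteration 4/4 --
    RT 90: heading 225 -> 135
    RT 90: heading 135 -> 45
    FD 5: (-24.142,-11.142) -> (-20.607,-7.607) [heading=45, draw]
  ]
]
FD 7: (-20.607,-7.607) -> (-15.657,-2.657) [heading=45, draw]
LT 180: heading 45 -> 225
Final: pos=(-15.657,-2.657), heading=225, 18 segment(s) drawn
Segments drawn: 18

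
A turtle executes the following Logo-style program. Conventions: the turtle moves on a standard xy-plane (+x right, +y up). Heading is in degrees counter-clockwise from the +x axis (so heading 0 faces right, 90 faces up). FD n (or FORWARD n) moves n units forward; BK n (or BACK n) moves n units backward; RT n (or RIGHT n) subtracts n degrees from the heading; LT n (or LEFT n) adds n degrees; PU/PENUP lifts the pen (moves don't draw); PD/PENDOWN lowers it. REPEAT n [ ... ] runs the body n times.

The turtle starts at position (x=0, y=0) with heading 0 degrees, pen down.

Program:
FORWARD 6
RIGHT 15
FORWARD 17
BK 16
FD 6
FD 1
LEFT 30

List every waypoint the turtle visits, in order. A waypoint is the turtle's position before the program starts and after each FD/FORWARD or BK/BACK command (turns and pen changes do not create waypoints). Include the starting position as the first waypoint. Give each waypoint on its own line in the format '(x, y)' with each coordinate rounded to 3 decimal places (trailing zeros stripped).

Answer: (0, 0)
(6, 0)
(22.421, -4.4)
(6.966, -0.259)
(12.761, -1.812)
(13.727, -2.071)

Derivation:
Executing turtle program step by step:
Start: pos=(0,0), heading=0, pen down
FD 6: (0,0) -> (6,0) [heading=0, draw]
RT 15: heading 0 -> 345
FD 17: (6,0) -> (22.421,-4.4) [heading=345, draw]
BK 16: (22.421,-4.4) -> (6.966,-0.259) [heading=345, draw]
FD 6: (6.966,-0.259) -> (12.761,-1.812) [heading=345, draw]
FD 1: (12.761,-1.812) -> (13.727,-2.071) [heading=345, draw]
LT 30: heading 345 -> 15
Final: pos=(13.727,-2.071), heading=15, 5 segment(s) drawn
Waypoints (6 total):
(0, 0)
(6, 0)
(22.421, -4.4)
(6.966, -0.259)
(12.761, -1.812)
(13.727, -2.071)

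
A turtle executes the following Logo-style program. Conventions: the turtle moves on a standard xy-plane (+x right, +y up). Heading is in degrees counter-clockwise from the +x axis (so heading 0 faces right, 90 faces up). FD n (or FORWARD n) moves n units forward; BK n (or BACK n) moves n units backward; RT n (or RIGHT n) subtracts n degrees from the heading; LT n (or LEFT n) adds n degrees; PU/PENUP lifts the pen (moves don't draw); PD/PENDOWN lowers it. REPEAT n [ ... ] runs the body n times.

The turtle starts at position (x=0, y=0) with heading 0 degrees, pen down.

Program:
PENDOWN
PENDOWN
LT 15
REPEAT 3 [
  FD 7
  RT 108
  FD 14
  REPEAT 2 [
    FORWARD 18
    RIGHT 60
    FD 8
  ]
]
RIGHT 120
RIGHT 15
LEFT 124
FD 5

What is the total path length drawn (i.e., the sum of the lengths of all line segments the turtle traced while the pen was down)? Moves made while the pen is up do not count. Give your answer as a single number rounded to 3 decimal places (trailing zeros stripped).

Executing turtle program step by step:
Start: pos=(0,0), heading=0, pen down
PD: pen down
PD: pen down
LT 15: heading 0 -> 15
REPEAT 3 [
  -- iteration 1/3 --
  FD 7: (0,0) -> (6.761,1.812) [heading=15, draw]
  RT 108: heading 15 -> 267
  FD 14: (6.761,1.812) -> (6.029,-12.169) [heading=267, draw]
  REPEAT 2 [
    -- iteration 1/2 --
    FD 18: (6.029,-12.169) -> (5.087,-30.144) [heading=267, draw]
    RT 60: heading 267 -> 207
    FD 8: (5.087,-30.144) -> (-2.041,-33.776) [heading=207, draw]
    -- iteration 2/2 --
    FD 18: (-2.041,-33.776) -> (-18.079,-41.948) [heading=207, draw]
    RT 60: heading 207 -> 147
    FD 8: (-18.079,-41.948) -> (-24.789,-37.591) [heading=147, draw]
  ]
  -- iteration 2/3 --
  FD 7: (-24.789,-37.591) -> (-30.659,-33.779) [heading=147, draw]
  RT 108: heading 147 -> 39
  FD 14: (-30.659,-33.779) -> (-19.779,-24.968) [heading=39, draw]
  REPEAT 2 [
    -- iteration 1/2 --
    FD 18: (-19.779,-24.968) -> (-5.791,-13.64) [heading=39, draw]
    RT 60: heading 39 -> 339
    FD 8: (-5.791,-13.64) -> (1.678,-16.507) [heading=339, draw]
    -- iteration 2/2 --
    FD 18: (1.678,-16.507) -> (18.482,-22.958) [heading=339, draw]
    RT 60: heading 339 -> 279
    FD 8: (18.482,-22.958) -> (19.734,-30.859) [heading=279, draw]
  ]
  -- iteration 3/3 --
  FD 7: (19.734,-30.859) -> (20.829,-37.773) [heading=279, draw]
  RT 108: heading 279 -> 171
  FD 14: (20.829,-37.773) -> (7.001,-35.583) [heading=171, draw]
  REPEAT 2 [
    -- iteration 1/2 --
    FD 18: (7.001,-35.583) -> (-10.777,-32.767) [heading=171, draw]
    RT 60: heading 171 -> 111
    FD 8: (-10.777,-32.767) -> (-13.644,-25.299) [heading=111, draw]
    -- iteration 2/2 --
    FD 18: (-13.644,-25.299) -> (-20.095,-8.494) [heading=111, draw]
    RT 60: heading 111 -> 51
    FD 8: (-20.095,-8.494) -> (-15.06,-2.277) [heading=51, draw]
  ]
]
RT 120: heading 51 -> 291
RT 15: heading 291 -> 276
LT 124: heading 276 -> 40
FD 5: (-15.06,-2.277) -> (-11.23,0.937) [heading=40, draw]
Final: pos=(-11.23,0.937), heading=40, 19 segment(s) drawn

Segment lengths:
  seg 1: (0,0) -> (6.761,1.812), length = 7
  seg 2: (6.761,1.812) -> (6.029,-12.169), length = 14
  seg 3: (6.029,-12.169) -> (5.087,-30.144), length = 18
  seg 4: (5.087,-30.144) -> (-2.041,-33.776), length = 8
  seg 5: (-2.041,-33.776) -> (-18.079,-41.948), length = 18
  seg 6: (-18.079,-41.948) -> (-24.789,-37.591), length = 8
  seg 7: (-24.789,-37.591) -> (-30.659,-33.779), length = 7
  seg 8: (-30.659,-33.779) -> (-19.779,-24.968), length = 14
  seg 9: (-19.779,-24.968) -> (-5.791,-13.64), length = 18
  seg 10: (-5.791,-13.64) -> (1.678,-16.507), length = 8
  seg 11: (1.678,-16.507) -> (18.482,-22.958), length = 18
  seg 12: (18.482,-22.958) -> (19.734,-30.859), length = 8
  seg 13: (19.734,-30.859) -> (20.829,-37.773), length = 7
  seg 14: (20.829,-37.773) -> (7.001,-35.583), length = 14
  seg 15: (7.001,-35.583) -> (-10.777,-32.767), length = 18
  seg 16: (-10.777,-32.767) -> (-13.644,-25.299), length = 8
  seg 17: (-13.644,-25.299) -> (-20.095,-8.494), length = 18
  seg 18: (-20.095,-8.494) -> (-15.06,-2.277), length = 8
  seg 19: (-15.06,-2.277) -> (-11.23,0.937), length = 5
Total = 224

Answer: 224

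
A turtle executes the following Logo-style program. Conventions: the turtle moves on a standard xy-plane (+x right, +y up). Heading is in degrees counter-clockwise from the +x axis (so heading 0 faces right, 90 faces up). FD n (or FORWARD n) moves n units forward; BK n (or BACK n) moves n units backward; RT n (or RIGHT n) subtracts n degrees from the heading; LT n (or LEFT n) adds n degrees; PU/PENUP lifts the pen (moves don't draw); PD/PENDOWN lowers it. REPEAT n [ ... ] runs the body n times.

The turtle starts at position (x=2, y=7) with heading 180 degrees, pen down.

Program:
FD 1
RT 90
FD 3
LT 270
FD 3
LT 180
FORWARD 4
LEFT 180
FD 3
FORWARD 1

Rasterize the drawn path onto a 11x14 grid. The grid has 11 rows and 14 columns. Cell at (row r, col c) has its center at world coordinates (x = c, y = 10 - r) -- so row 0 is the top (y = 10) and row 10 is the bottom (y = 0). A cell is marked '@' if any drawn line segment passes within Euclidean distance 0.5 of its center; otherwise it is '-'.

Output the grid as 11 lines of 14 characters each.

Answer: @@@@@---------
-@------------
-@------------
-@@-----------
--------------
--------------
--------------
--------------
--------------
--------------
--------------

Derivation:
Segment 0: (2,7) -> (1,7)
Segment 1: (1,7) -> (1,10)
Segment 2: (1,10) -> (4,10)
Segment 3: (4,10) -> (0,10)
Segment 4: (0,10) -> (3,10)
Segment 5: (3,10) -> (4,10)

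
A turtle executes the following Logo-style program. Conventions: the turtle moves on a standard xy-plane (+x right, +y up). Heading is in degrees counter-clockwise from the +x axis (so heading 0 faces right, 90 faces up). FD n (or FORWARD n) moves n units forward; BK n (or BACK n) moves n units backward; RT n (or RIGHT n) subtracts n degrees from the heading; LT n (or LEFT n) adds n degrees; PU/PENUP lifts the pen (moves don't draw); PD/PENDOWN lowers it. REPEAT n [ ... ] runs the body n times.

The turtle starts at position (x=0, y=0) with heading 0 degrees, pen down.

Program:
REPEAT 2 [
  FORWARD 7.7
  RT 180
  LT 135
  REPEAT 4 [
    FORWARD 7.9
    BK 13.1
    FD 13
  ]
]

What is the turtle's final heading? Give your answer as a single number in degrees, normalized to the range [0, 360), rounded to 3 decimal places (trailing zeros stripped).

Answer: 270

Derivation:
Executing turtle program step by step:
Start: pos=(0,0), heading=0, pen down
REPEAT 2 [
  -- iteration 1/2 --
  FD 7.7: (0,0) -> (7.7,0) [heading=0, draw]
  RT 180: heading 0 -> 180
  LT 135: heading 180 -> 315
  REPEAT 4 [
    -- iteration 1/4 --
    FD 7.9: (7.7,0) -> (13.286,-5.586) [heading=315, draw]
    BK 13.1: (13.286,-5.586) -> (4.023,3.677) [heading=315, draw]
    FD 13: (4.023,3.677) -> (13.215,-5.515) [heading=315, draw]
    -- iteration 2/4 --
    FD 7.9: (13.215,-5.515) -> (18.802,-11.102) [heading=315, draw]
    BK 13.1: (18.802,-11.102) -> (9.538,-1.838) [heading=315, draw]
    FD 13: (9.538,-1.838) -> (18.731,-11.031) [heading=315, draw]
    -- iteration 3/4 --
    FD 7.9: (18.731,-11.031) -> (24.317,-16.617) [heading=315, draw]
    BK 13.1: (24.317,-16.617) -> (15.054,-7.354) [heading=315, draw]
    FD 13: (15.054,-7.354) -> (24.246,-16.546) [heading=315, draw]
    -- iteration 4/4 --
    FD 7.9: (24.246,-16.546) -> (29.832,-22.132) [heading=315, draw]
    BK 13.1: (29.832,-22.132) -> (20.569,-12.869) [heading=315, draw]
    FD 13: (20.569,-12.869) -> (29.762,-22.062) [heading=315, draw]
  ]
  -- iteration 2/2 --
  FD 7.7: (29.762,-22.062) -> (35.206,-27.506) [heading=315, draw]
  RT 180: heading 315 -> 135
  LT 135: heading 135 -> 270
  REPEAT 4 [
    -- iteration 1/4 --
    FD 7.9: (35.206,-27.506) -> (35.206,-35.406) [heading=270, draw]
    BK 13.1: (35.206,-35.406) -> (35.206,-22.306) [heading=270, draw]
    FD 13: (35.206,-22.306) -> (35.206,-35.306) [heading=270, draw]
    -- iteration 2/4 --
    FD 7.9: (35.206,-35.306) -> (35.206,-43.206) [heading=270, draw]
    BK 13.1: (35.206,-43.206) -> (35.206,-30.106) [heading=270, draw]
    FD 13: (35.206,-30.106) -> (35.206,-43.106) [heading=270, draw]
    -- iteration 3/4 --
    FD 7.9: (35.206,-43.106) -> (35.206,-51.006) [heading=270, draw]
    BK 13.1: (35.206,-51.006) -> (35.206,-37.906) [heading=270, draw]
    FD 13: (35.206,-37.906) -> (35.206,-50.906) [heading=270, draw]
    -- iteration 4/4 --
    FD 7.9: (35.206,-50.906) -> (35.206,-58.806) [heading=270, draw]
    BK 13.1: (35.206,-58.806) -> (35.206,-45.706) [heading=270, draw]
    FD 13: (35.206,-45.706) -> (35.206,-58.706) [heading=270, draw]
  ]
]
Final: pos=(35.206,-58.706), heading=270, 26 segment(s) drawn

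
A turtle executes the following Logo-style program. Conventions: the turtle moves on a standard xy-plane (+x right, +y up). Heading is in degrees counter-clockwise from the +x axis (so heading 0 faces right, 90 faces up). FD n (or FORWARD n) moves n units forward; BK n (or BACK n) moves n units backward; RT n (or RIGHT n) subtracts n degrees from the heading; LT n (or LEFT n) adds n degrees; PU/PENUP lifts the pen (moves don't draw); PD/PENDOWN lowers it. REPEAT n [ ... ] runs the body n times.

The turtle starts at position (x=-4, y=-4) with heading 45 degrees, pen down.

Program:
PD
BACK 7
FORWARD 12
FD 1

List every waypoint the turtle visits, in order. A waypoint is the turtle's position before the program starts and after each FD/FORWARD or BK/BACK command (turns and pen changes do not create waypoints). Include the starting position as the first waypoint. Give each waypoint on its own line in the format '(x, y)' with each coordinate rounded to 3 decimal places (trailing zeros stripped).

Executing turtle program step by step:
Start: pos=(-4,-4), heading=45, pen down
PD: pen down
BK 7: (-4,-4) -> (-8.95,-8.95) [heading=45, draw]
FD 12: (-8.95,-8.95) -> (-0.464,-0.464) [heading=45, draw]
FD 1: (-0.464,-0.464) -> (0.243,0.243) [heading=45, draw]
Final: pos=(0.243,0.243), heading=45, 3 segment(s) drawn
Waypoints (4 total):
(-4, -4)
(-8.95, -8.95)
(-0.464, -0.464)
(0.243, 0.243)

Answer: (-4, -4)
(-8.95, -8.95)
(-0.464, -0.464)
(0.243, 0.243)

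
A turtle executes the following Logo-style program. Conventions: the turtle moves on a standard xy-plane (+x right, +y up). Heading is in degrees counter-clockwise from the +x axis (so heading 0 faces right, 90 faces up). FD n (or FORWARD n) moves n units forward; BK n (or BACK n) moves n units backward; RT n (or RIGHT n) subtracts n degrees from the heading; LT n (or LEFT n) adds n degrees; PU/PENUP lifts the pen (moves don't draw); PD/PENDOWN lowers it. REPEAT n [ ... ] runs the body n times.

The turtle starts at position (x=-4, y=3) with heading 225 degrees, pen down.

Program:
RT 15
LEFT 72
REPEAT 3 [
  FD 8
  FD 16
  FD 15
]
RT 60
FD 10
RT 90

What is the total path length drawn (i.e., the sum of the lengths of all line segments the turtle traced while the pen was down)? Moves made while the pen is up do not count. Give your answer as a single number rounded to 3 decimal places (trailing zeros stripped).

Answer: 127

Derivation:
Executing turtle program step by step:
Start: pos=(-4,3), heading=225, pen down
RT 15: heading 225 -> 210
LT 72: heading 210 -> 282
REPEAT 3 [
  -- iteration 1/3 --
  FD 8: (-4,3) -> (-2.337,-4.825) [heading=282, draw]
  FD 16: (-2.337,-4.825) -> (0.99,-20.476) [heading=282, draw]
  FD 15: (0.99,-20.476) -> (4.109,-35.148) [heading=282, draw]
  -- iteration 2/3 --
  FD 8: (4.109,-35.148) -> (5.772,-42.973) [heading=282, draw]
  FD 16: (5.772,-42.973) -> (9.098,-58.623) [heading=282, draw]
  FD 15: (9.098,-58.623) -> (12.217,-73.296) [heading=282, draw]
  -- iteration 3/3 --
  FD 8: (12.217,-73.296) -> (13.88,-81.121) [heading=282, draw]
  FD 16: (13.88,-81.121) -> (17.207,-96.771) [heading=282, draw]
  FD 15: (17.207,-96.771) -> (20.326,-111.443) [heading=282, draw]
]
RT 60: heading 282 -> 222
FD 10: (20.326,-111.443) -> (12.894,-118.135) [heading=222, draw]
RT 90: heading 222 -> 132
Final: pos=(12.894,-118.135), heading=132, 10 segment(s) drawn

Segment lengths:
  seg 1: (-4,3) -> (-2.337,-4.825), length = 8
  seg 2: (-2.337,-4.825) -> (0.99,-20.476), length = 16
  seg 3: (0.99,-20.476) -> (4.109,-35.148), length = 15
  seg 4: (4.109,-35.148) -> (5.772,-42.973), length = 8
  seg 5: (5.772,-42.973) -> (9.098,-58.623), length = 16
  seg 6: (9.098,-58.623) -> (12.217,-73.296), length = 15
  seg 7: (12.217,-73.296) -> (13.88,-81.121), length = 8
  seg 8: (13.88,-81.121) -> (17.207,-96.771), length = 16
  seg 9: (17.207,-96.771) -> (20.326,-111.443), length = 15
  seg 10: (20.326,-111.443) -> (12.894,-118.135), length = 10
Total = 127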